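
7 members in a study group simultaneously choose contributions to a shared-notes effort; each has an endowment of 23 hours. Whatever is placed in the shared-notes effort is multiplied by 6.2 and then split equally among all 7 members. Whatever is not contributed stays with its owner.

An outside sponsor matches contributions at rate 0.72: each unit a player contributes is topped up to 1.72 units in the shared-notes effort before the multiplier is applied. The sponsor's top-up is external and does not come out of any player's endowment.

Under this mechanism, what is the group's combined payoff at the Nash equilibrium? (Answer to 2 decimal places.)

1716.90 hours

Under the mechanism each unit contributed yields 6.2 × 1.72 / 7 = 1.5234 back to its contributor per unit of net cost, which exceeds 1, making full contribution the dominant choice for everyone.
At the Nash equilibrium everyone contributes 23. Group total payoff = 6.2 × 1.72 × 161 = 1716.90.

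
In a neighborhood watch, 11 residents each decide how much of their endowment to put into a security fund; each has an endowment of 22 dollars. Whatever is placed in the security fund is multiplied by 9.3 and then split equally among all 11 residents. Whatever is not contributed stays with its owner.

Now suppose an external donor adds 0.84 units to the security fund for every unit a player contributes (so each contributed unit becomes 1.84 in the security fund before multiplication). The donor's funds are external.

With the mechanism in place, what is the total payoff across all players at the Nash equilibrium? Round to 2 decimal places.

4141.10 dollars

Under the mechanism each unit contributed yields 9.3 × 1.84 / 11 = 1.5556 back to its contributor per unit of net cost, which exceeds 1, making full contribution the dominant choice for everyone.
At the Nash equilibrium everyone contributes 22. Group total payoff = 9.3 × 1.84 × 242 = 4141.10.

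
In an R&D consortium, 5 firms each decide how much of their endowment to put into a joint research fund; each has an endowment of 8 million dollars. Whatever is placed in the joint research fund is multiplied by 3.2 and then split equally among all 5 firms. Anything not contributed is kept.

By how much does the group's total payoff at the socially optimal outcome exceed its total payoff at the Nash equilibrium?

Each contributed unit returns 3.2/5 = 0.6400 to its contributor — below 1 — so contributing 0 is dominant for every player. At the Nash equilibrium everyone keeps their 8, and the group total is 5 × 8 = 40.
Each contributed unit returns 3.200 to the group as a whole (0.6400 to each of 5 players), which exceeds 1, so the social optimum is full contribution: group total = 3.200 × 40 = 128.00.
Efficiency loss = 128.00 − 40 = 88.00.

88.00 million dollars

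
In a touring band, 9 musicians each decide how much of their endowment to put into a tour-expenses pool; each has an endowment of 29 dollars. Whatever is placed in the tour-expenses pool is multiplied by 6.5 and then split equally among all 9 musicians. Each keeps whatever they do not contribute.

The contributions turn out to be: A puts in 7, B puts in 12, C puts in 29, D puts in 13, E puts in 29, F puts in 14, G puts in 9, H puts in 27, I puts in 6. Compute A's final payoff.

Total contributed: 7 + 12 + 29 + 13 + 29 + 14 + 9 + 27 + 6 = 146.
Each receives 6.5 × 146 / 9 = 105.44 from the tour-expenses pool.
A keeps 29 − 7 = 22, so A's payoff is 22 + 105.44 = 127.44.

127.44 dollars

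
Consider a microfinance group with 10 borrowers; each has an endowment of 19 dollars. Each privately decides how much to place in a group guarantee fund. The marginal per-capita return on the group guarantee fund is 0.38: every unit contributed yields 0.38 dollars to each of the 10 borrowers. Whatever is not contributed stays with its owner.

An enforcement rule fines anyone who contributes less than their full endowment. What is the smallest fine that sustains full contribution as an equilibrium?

11.78 dollars

Given the others contribute fully, the best deviation is to contribute 0 (any partial contribution still incurs the fine and gives up units whose private return 0.38 is below 1).
Deviating from 19 to 0 saves 19 dollars but forfeits the deviator's share of the drop in the group guarantee fund: 0.38 × 19 = 7.22.
So the deviation gain is 19 − 7.22 = 11.78, and the fine must be at least 11.78 dollars to wipe it out.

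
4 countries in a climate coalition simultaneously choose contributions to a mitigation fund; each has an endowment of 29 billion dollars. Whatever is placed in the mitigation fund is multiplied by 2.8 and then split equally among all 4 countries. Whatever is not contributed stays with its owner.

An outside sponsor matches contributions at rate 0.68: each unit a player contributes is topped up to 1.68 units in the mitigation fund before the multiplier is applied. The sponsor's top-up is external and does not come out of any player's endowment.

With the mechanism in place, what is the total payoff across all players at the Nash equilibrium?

The effective private return per unit is now 2.8 × 1.68 / 4 = 1.1760 > 1, so every player's dominant strategy flips to full contribution.
So the Nash equilibrium is full contribution by all 4; the group earns 2.8 × 1.68 × 116 = 545.66.

545.66 billion dollars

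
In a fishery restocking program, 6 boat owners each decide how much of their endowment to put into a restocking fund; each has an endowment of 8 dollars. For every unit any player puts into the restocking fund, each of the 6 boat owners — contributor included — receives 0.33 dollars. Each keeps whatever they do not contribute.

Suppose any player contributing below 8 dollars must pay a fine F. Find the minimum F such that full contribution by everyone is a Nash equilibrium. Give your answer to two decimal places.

Given the others contribute fully, the best deviation is to contribute 0 (any partial contribution still incurs the fine and gives up units whose private return 0.33 is below 1).
Deviating from 8 to 0 saves 8 dollars but forfeits the deviator's share of the drop in the restocking fund: 0.33 × 8 = 2.64.
So the deviation gain is 8 − 2.64 = 5.36, and the fine must be at least 5.36 dollars to wipe it out.

5.36 dollars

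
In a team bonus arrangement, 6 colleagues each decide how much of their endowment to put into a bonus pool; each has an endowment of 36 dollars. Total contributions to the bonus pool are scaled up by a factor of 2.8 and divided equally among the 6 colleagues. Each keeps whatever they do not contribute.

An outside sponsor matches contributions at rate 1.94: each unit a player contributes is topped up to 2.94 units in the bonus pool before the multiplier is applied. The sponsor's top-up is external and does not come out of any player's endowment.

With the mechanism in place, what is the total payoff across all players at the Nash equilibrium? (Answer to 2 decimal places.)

With the mechanism, a contributed unit returns 2.8 × 2.94 / 6 = 1.3720 per unit of net cost to the contributor — now above 1 — so contributing fully is weakly dominant for every player.
So the Nash equilibrium is full contribution by all 6; the group earns 2.8 × 2.94 × 216 = 1778.11.

1778.11 dollars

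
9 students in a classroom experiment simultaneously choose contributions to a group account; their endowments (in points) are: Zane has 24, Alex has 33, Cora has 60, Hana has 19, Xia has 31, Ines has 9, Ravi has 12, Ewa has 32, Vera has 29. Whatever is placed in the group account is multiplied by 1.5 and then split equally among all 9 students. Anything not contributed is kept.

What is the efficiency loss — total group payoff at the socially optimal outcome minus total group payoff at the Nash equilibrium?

124.50 points

The private return per contributed unit is 1.5/9 = 0.1667 < 1 for every player regardless of endowment, so the Nash equilibrium is zero contribution and the group total is Σ E_j = 24 + 33 + 60 + 19 + 31 + 9 + 12 + 32 + 29 = 249.
Each contributed unit returns 1.500 to the group, so the social optimum is full contribution by everyone: group total = 1.500 × 249 = 373.50.
Efficiency loss = (1.500 − 1) × 249 = 124.50.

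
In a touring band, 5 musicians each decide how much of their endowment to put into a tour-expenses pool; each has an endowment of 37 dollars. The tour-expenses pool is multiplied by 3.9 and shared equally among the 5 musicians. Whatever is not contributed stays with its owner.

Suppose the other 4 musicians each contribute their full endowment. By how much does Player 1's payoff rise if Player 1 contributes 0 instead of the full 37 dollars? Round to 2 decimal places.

8.14 dollars

Switching from a contribution of 37 to 0 lets Player 1 keep an extra 37 dollars, but lowers the tour-expenses pool by 37, which costs Player 1 their own share of that drop: 3.9/5 × 37 = 28.86.
Net gain = 37 − 28.86 = 8.14. The private return per contributed unit (0.7800) is below 1, so free-riding is indeed the best response regardless of what the others do.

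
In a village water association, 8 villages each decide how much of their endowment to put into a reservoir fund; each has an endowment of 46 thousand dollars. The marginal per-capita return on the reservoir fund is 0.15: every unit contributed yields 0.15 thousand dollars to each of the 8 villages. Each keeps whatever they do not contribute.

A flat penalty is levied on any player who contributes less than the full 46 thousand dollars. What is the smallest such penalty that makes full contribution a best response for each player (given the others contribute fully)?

Given the others contribute fully, the best deviation is to contribute 0 (any partial contribution still incurs the fine and gives up units whose private return 0.15 is below 1).
Deviating from 46 to 0 saves 46 thousand dollars but forfeits the deviator's share of the drop in the reservoir fund: 0.15 × 46 = 6.90.
So the deviation gain is 46 − 6.90 = 39.10, and the fine must be at least 39.10 thousand dollars to wipe it out.

39.10 thousand dollars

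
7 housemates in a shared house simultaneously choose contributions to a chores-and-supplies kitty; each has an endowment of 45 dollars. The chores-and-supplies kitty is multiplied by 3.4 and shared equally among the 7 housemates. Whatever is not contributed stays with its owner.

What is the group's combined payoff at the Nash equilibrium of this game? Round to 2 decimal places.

Each contributed unit returns 3.4/7 = 0.4857 to its contributor — below 1 — so contributing 0 is dominant for every player. At the Nash equilibrium everyone keeps their 45, and the group total is 7 × 45 = 315.

315.00 dollars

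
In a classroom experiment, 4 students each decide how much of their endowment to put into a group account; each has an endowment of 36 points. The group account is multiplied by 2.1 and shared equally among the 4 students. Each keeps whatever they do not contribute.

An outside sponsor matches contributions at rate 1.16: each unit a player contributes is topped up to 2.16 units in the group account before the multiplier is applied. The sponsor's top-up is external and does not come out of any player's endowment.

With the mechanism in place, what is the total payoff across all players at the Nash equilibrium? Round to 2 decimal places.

653.18 points

With the mechanism, a contributed unit returns 2.1 × 2.16 / 4 = 1.1340 per unit of net cost to the contributor — now above 1 — so contributing fully is weakly dominant for every player.
At the Nash equilibrium everyone contributes 36. Group total payoff = 2.1 × 2.16 × 144 = 653.18.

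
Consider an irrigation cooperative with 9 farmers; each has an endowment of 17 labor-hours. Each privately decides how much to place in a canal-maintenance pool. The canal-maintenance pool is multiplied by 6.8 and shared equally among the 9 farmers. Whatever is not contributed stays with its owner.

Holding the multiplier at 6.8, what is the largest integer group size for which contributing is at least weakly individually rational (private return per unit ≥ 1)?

Private return per unit is 6.8/(group size), which is ≥ 1 whenever the group size is ≤ 6.8.
The largest such integer is 6.

6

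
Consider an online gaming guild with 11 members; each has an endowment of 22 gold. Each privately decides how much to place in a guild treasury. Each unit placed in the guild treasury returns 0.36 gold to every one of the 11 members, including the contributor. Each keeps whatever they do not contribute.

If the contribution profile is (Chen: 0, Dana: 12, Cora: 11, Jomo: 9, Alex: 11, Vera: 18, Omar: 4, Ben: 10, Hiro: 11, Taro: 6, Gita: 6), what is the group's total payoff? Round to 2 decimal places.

532.08 gold

Total contributed: 0 + 12 + 11 + 9 + 11 + 18 + 4 + 10 + 11 + 6 + 6 = 98; total kept: 11 × 22 − 98 = 144.
The guild treasury pays out 0.36 × 11 × 98 = 388.08 in aggregate.
Group total = 144 + 388.08 = 532.08.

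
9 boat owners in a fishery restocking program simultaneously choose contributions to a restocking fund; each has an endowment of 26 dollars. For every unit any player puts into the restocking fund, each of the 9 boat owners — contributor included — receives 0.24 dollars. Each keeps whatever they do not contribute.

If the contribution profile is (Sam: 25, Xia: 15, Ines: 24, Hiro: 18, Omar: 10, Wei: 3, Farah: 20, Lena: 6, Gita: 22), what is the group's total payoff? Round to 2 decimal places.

Total contributed: 25 + 15 + 24 + 18 + 10 + 3 + 20 + 6 + 22 = 143; total kept: 9 × 26 − 143 = 91.
The restocking fund pays out 0.24 × 9 × 143 = 308.88 in aggregate.
Group total = 91 + 308.88 = 399.88.

399.88 dollars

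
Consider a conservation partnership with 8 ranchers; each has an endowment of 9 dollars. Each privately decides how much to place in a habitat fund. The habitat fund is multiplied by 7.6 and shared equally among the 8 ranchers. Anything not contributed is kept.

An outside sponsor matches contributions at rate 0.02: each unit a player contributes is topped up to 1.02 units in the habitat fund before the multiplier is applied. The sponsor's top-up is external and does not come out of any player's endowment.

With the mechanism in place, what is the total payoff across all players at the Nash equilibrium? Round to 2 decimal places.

72.00 dollars

Even with the mechanism, each unit contributed returns only 7.6 × 1.02 / 8 = 0.9690 per unit of net cost, so contributing nothing is still dominant.
At the Nash equilibrium no one contributes; group total payoff = 8 × 9 = 72.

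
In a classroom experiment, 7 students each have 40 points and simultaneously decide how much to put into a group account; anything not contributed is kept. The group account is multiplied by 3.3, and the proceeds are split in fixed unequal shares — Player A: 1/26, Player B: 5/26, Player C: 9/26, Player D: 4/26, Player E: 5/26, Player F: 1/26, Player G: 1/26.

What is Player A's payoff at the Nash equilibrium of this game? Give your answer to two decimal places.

Each unit j contributes comes back to j as 3.3 × (j's share), so j prefers to contribute only if that share exceeds 1/3.3 = 0.3030; otherwise keeping the unit dominates.
Player C alone (share 9/26) is above the threshold, contributing 40; the remaining 6 contribute 0. Total contributed: 40.
Player A keeps 40 and receives 3.3 × 40 × 1/26 = 5.08 from the group account, for a payoff of 45.08.

45.08 points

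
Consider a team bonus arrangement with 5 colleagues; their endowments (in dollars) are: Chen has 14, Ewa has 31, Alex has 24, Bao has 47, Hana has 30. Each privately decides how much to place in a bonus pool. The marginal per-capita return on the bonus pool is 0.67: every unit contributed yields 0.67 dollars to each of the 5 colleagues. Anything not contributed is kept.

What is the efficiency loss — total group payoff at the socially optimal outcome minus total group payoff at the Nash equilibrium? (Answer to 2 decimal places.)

343.10 dollars

The private return per contributed unit is 0.67 < 1 for everyone, so the Nash equilibrium is zero contribution and the group total is Σ E_j = 14 + 31 + 24 + 47 + 30 = 146.
Each contributed unit returns 3.350 to the group, so the social optimum is full contribution by everyone: group total = 3.350 × 146 = 489.10.
Efficiency loss = (3.350 − 1) × 146 = 343.10.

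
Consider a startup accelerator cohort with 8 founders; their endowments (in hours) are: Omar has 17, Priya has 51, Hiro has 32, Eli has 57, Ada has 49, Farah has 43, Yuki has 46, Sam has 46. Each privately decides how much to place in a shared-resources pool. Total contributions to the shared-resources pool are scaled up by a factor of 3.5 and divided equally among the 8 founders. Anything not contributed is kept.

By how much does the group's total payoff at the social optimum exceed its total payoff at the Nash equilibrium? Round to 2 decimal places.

The private return per contributed unit is 3.5/8 = 0.4375 < 1 for every player regardless of endowment, so the Nash equilibrium is zero contribution and the group total is Σ E_j = 17 + 51 + 32 + 57 + 49 + 43 + 46 + 46 = 341.
Each contributed unit returns 3.500 to the group, so the social optimum is full contribution by everyone: group total = 3.500 × 341 = 1193.50.
Efficiency loss = (3.500 − 1) × 341 = 852.50.

852.50 hours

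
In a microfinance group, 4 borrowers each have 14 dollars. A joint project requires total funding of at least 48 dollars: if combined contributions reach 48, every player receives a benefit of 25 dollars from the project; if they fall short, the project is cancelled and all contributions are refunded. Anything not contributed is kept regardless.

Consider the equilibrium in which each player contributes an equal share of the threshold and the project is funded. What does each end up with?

27 dollars

Equal share of the threshold: 48/4 = 12.
At this profile no one gains by cutting their contribution: any cut drops the total below 48, the project is cancelled, contributions are refunded, and the deviator ends with 14, which is less than 14 − 12 + 25 = 27. Contributing more than 12 just wastes the excess. So contributing exactly 12 is a best response.
Each player's payoff: 14 − 12 + 25 = 27.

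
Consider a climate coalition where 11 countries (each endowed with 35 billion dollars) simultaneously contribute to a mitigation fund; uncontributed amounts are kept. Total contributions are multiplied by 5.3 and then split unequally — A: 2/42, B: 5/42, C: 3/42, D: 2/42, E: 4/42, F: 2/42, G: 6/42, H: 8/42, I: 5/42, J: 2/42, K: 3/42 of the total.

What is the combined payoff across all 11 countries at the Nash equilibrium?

For player j, contributing a unit is worthwhile iff 5.3 × (j's share) ≥ 1, i.e. iff j's share is at least 0.1887.
Only H (8/42) clears that bar, contributing 35; the remaining 10 contribute 0. Total contributed: 35.
The mitigation fund pays out 5.3 × 35 = 185.50 in total (split across the unequal shares, but the aggregate is all that matters for the group sum).
The 10 free-riders keep 35 each, adding 350. Group total = 350 + 185.50 = 535.50.

535.50 billion dollars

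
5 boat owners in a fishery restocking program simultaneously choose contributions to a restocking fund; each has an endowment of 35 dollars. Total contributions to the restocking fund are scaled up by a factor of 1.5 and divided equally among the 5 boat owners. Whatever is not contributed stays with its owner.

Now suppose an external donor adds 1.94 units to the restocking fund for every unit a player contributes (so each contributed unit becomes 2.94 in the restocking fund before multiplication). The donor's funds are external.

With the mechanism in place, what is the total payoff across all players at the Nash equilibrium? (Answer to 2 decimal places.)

175.00 dollars

With the mechanism, a contributed unit returns 1.5 × 2.94 / 5 = 0.8820 per unit of net cost — still below 1 — so contributing 0 remains dominant for every player.
At the Nash equilibrium no one contributes; group total payoff = 5 × 35 = 175.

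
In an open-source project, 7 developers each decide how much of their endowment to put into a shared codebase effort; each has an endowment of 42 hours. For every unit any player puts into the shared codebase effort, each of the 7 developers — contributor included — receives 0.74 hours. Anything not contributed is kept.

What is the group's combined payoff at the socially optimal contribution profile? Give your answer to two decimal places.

Each contributed unit returns 5.180 to the group as a whole (0.74 to each of 7 players), which exceeds 1, so the social optimum is full contribution: group total = 5.180 × 294 = 1522.92.

1522.92 hours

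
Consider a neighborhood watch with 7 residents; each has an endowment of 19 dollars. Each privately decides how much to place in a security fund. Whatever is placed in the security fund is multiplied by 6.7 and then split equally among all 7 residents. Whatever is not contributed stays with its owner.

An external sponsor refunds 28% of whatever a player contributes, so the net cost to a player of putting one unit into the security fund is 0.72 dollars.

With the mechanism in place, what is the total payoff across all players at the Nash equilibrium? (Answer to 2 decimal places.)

928.34 dollars

Under the mechanism each unit contributed yields (6.7/7) / 0.72 = 1.3294 back to its contributor per unit of net cost, which exceeds 1, making full contribution the dominant choice for everyone.
At the Nash equilibrium everyone contributes 19. Group total payoff = 7 × (19 × 0.28 + 6.7 × 19) = 928.34.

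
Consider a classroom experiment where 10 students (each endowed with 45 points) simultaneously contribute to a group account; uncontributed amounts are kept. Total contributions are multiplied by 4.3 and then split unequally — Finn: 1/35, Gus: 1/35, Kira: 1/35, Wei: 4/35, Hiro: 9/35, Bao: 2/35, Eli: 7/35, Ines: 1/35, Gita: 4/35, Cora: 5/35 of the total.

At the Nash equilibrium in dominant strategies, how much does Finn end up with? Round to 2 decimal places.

50.53 points

For player j, contributing a unit is worthwhile iff 4.3 × (j's share) ≥ 1, i.e. iff j's share is at least 0.2326.
Only Hiro (9/35) clears that bar, contributing 45; the remaining 9 contribute 0. Total contributed: 45.
Finn keeps 45 and receives 4.3 × 45 × 1/35 = 5.53 from the group account, for a payoff of 50.53.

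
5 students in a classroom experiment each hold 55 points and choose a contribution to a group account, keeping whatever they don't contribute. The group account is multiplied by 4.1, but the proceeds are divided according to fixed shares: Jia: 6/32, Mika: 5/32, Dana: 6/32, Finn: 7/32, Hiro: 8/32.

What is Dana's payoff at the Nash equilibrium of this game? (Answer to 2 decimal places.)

97.28 points

For player j, contributing a unit is worthwhile iff 4.1 × (j's share) ≥ 1, i.e. iff j's share is at least 0.2439.
The only share above 0.2439 is Hiro's 8/32, contributing 55; the remaining 4 contribute 0. Total contributed: 55.
Dana keeps 55 and receives 4.1 × 55 × 6/32 = 42.28 from the group account, for a payoff of 97.28.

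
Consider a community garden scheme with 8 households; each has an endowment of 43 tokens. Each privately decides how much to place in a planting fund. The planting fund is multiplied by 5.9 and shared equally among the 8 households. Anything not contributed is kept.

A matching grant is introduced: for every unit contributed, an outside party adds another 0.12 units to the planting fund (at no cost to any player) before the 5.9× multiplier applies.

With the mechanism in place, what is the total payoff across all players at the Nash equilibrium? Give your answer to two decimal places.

344.00 tokens

With the mechanism, a contributed unit returns 5.9 × 1.12 / 8 = 0.8260 per unit of net cost — still below 1 — so contributing 0 remains dominant for every player.
Everyone keeps their endowment and the group total is 8 × 43 = 344.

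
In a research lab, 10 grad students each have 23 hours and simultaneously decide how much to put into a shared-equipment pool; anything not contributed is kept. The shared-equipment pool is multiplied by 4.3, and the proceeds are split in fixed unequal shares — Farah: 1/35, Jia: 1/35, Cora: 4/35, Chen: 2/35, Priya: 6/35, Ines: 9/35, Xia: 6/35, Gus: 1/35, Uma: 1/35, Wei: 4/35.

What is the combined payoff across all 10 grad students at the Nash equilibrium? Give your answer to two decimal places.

A player with share s gets back 4.3·s per unit contributed, so full contribution is dominant for anyone with s > 1/4.3 = 0.2326 and zero contribution is dominant for anyone below.
Ines alone (share 9/35) is above the threshold, contributing 23; the remaining 9 contribute 0. Total contributed: 23.
The shared-equipment pool pays out 4.3 × 23 = 98.90 in total (split across the unequal shares, but the aggregate is all that matters for the group sum).
The 9 free-riders keep 23 each, adding 207. Group total = 207 + 98.90 = 305.90.

305.90 hours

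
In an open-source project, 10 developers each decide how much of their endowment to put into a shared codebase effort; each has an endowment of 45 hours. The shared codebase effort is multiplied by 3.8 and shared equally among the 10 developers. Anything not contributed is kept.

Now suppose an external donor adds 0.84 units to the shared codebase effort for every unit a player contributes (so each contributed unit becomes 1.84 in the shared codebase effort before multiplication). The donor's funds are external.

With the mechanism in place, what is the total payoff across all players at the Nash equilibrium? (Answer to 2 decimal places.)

The effective private return is 3.8 × 1.84 / 10 = 0.6992, which is still under 1, so the mechanism doesn't change anyone's dominant strategy: zero contribution.
At the Nash equilibrium no one contributes; group total payoff = 10 × 45 = 450.

450.00 hours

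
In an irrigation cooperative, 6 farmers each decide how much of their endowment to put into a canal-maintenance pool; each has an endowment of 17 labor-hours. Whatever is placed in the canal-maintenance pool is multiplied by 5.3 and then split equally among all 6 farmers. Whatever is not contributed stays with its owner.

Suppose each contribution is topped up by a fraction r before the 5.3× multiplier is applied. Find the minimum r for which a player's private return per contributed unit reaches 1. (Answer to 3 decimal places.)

With matching at rate r, one contributed unit becomes (1 + r) in the canal-maintenance pool and returns 5.3 × (1 + r) / 6 to the contributor.
Setting this equal to 1: 1 + r = 6/5.3 = 1.1321.
So the minimum matching rate is r = 1.1321 − 1 = 0.132.

0.132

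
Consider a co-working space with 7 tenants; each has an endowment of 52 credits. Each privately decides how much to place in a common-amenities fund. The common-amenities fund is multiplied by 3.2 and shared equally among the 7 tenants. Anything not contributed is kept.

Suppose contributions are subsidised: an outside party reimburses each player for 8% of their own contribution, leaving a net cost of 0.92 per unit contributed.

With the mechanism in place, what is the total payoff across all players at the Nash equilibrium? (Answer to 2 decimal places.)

With the mechanism, a contributed unit returns (3.2/7) / 0.92 = 0.4969 per unit of net cost — still below 1 — so contributing 0 remains dominant for every player.
Everyone keeps their endowment and the group total is 7 × 52 = 364.

364.00 credits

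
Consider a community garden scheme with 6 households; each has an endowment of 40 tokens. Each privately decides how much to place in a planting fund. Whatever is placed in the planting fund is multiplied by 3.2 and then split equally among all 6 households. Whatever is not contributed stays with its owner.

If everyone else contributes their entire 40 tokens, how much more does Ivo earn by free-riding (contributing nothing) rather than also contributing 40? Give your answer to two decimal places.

18.67 tokens

Switching from a contribution of 40 to 0 lets Ivo keep an extra 40 tokens, but lowers the planting fund by 40, which costs Ivo their own share of that drop: 3.2/6 × 40 = 21.33.
Net gain = 40 − 21.33 = 18.67. The private return per contributed unit (0.5333) is below 1, so free-riding is indeed the best response regardless of what the others do.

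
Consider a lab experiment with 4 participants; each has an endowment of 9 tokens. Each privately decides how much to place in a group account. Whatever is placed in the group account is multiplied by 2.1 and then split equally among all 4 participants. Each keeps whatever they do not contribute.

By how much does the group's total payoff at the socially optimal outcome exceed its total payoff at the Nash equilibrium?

39.60 tokens

Each contributed unit returns 2.1/4 = 0.5250 to its contributor — below 1 — so contributing 0 is dominant for every player. At the Nash equilibrium everyone keeps their 9, and the group total is 4 × 9 = 36.
Each contributed unit returns 2.100 to the group as a whole (0.5250 to each of 4 players), which exceeds 1, so the social optimum is full contribution: group total = 2.100 × 36 = 75.60.
Efficiency loss = 75.60 − 36 = 39.60.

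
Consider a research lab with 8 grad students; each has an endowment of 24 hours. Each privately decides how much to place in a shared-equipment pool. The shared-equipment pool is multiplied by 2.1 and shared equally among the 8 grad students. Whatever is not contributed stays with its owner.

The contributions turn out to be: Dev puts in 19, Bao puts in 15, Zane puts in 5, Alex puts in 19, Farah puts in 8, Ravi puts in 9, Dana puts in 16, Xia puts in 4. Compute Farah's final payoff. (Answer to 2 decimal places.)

40.94 hours

Total contributed: 19 + 15 + 5 + 19 + 8 + 9 + 16 + 4 = 95.
Each receives 2.1 × 95 / 8 = 24.94 from the shared-equipment pool.
Farah keeps 24 − 8 = 16, so Farah's payoff is 16 + 24.94 = 40.94.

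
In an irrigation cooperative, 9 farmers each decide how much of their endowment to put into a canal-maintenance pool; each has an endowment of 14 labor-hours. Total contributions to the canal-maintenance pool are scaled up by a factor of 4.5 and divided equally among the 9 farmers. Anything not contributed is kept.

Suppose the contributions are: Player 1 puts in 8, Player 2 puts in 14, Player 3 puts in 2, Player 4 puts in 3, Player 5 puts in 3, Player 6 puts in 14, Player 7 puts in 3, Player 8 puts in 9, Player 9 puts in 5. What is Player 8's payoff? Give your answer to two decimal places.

35.50 labor-hours

Total contributed: 8 + 14 + 2 + 3 + 3 + 14 + 3 + 9 + 5 = 61.
Each receives 4.5 × 61 / 9 = 30.50 from the canal-maintenance pool.
Player 8 keeps 14 − 9 = 5, so Player 8's payoff is 5 + 30.50 = 35.50.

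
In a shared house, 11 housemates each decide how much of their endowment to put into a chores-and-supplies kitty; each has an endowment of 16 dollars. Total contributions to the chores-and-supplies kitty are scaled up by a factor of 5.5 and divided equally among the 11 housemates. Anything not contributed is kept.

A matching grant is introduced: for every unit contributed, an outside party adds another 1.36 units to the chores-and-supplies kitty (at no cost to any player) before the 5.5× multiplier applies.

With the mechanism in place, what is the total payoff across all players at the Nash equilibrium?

2284.48 dollars

The effective private return per unit is now 5.5 × 2.36 / 11 = 1.1800 > 1, so every player's dominant strategy flips to full contribution.
At the Nash equilibrium everyone contributes 16. Group total payoff = 5.5 × 2.36 × 176 = 2284.48.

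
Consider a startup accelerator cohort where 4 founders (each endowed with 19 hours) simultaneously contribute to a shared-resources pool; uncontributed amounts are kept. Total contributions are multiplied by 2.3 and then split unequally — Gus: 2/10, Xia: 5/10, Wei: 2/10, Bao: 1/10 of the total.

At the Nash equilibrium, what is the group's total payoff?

100.70 hours

Player j's private return per contributed unit is 2.3 × (j's share). Contributing is weakly dominant for j when that share is at least 1/2.3 = 0.4348, and contributing 0 is dominant otherwise.
The only share above 0.4348 is Xia's 5/10, contributing 19; the remaining 3 contribute 0. Total contributed: 19.
The shared-resources pool pays out 2.3 × 19 = 43.70 in total (split across the unequal shares, but the aggregate is all that matters for the group sum).
The 3 free-riders keep 19 each, adding 57. Group total = 57 + 43.70 = 100.70.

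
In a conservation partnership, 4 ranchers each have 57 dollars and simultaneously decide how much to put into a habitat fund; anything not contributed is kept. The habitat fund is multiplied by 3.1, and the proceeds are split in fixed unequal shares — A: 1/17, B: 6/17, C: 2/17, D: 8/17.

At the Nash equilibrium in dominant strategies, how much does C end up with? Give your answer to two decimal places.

98.58 dollars

For player j, contributing a unit is worthwhile iff 3.1 × (j's share) ≥ 1, i.e. iff j's share is at least 0.3226.
B and D are above the threshold, contributing 57 each; the remaining 2 contribute 0. Total contributed: 114.
C keeps 57 and receives 3.1 × 114 × 2/17 = 41.58 from the habitat fund, for a payoff of 98.58.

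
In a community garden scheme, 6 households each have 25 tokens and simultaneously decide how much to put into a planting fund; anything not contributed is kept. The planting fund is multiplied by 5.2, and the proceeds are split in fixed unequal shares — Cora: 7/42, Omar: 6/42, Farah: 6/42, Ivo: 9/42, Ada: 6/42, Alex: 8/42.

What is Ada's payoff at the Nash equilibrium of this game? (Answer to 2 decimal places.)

43.57 tokens

Player j's private return per contributed unit is 5.2 × (j's share). Contributing is weakly dominant for j when that share is at least 1/5.2 = 0.1923, and contributing 0 is dominant otherwise.
Ivo alone (share 9/42) is above the threshold, contributing 25; the remaining 5 contribute 0. Total contributed: 25.
Ada keeps 25 and receives 5.2 × 25 × 6/42 = 18.57 from the planting fund, for a payoff of 43.57.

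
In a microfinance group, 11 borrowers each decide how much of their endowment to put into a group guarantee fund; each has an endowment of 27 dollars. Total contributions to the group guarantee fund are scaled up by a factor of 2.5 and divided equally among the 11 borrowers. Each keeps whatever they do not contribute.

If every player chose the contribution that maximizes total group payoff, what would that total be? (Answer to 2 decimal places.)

742.50 dollars

Each contributed unit returns 2.500 to the group as a whole (0.2273 to each of 11 players), which exceeds 1, so the social optimum is full contribution: group total = 2.500 × 297 = 742.50.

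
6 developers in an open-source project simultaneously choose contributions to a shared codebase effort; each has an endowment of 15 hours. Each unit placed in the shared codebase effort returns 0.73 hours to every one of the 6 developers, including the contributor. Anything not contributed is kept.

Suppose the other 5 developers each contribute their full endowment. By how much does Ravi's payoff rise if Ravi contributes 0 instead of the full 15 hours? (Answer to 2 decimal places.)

4.05 hours

Switching from a contribution of 15 to 0 lets Ravi keep an extra 15 hours, but lowers the shared codebase effort by 15, which costs Ravi their own share of that drop: 0.73 × 15 = 10.95.
Net gain = 15 − 10.95 = 4.05. The private return per contributed unit (0.73) is below 1, so free-riding is indeed the best response regardless of what the others do.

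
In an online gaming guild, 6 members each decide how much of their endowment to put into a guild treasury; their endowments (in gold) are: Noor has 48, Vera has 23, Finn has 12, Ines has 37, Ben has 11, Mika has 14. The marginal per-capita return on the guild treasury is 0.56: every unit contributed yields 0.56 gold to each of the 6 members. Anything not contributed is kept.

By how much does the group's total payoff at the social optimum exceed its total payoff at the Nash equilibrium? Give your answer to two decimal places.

342.20 gold

The private return per contributed unit is 0.56 < 1 for everyone, so the Nash equilibrium is zero contribution and the group total is Σ E_j = 48 + 23 + 12 + 37 + 11 + 14 = 145.
Each contributed unit returns 3.360 to the group, so the social optimum is full contribution by everyone: group total = 3.360 × 145 = 487.20.
Efficiency loss = (3.360 − 1) × 145 = 342.20.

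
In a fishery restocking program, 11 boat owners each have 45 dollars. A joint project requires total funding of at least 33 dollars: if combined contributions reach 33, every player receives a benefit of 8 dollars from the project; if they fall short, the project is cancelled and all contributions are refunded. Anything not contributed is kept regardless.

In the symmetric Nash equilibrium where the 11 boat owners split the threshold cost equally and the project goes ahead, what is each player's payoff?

Equal share of the threshold: 33/11 = 3.
At this profile no one gains by cutting their contribution: any cut drops the total below 33, the project is cancelled, contributions are refunded, and the deviator ends with 45, which is less than 45 − 3 + 8 = 50. Contributing more than 3 just wastes the excess. So contributing exactly 3 is a best response.
Each player's payoff: 45 − 3 + 8 = 50.

50 dollars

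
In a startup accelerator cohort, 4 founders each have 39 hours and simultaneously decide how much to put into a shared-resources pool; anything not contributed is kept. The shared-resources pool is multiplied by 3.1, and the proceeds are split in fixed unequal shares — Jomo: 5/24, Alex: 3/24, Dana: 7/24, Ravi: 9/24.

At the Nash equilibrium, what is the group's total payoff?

237.90 hours

A player with share s gets back 3.1·s per unit contributed, so full contribution is dominant for anyone with s > 1/3.1 = 0.3226 and zero contribution is dominant for anyone below.
Ravi alone (share 9/24) is above the threshold, contributing 39; the remaining 3 contribute 0. Total contributed: 39.
The shared-resources pool pays out 3.1 × 39 = 120.90 in total (split across the unequal shares, but the aggregate is all that matters for the group sum).
The 3 free-riders keep 39 each, adding 117. Group total = 117 + 120.90 = 237.90.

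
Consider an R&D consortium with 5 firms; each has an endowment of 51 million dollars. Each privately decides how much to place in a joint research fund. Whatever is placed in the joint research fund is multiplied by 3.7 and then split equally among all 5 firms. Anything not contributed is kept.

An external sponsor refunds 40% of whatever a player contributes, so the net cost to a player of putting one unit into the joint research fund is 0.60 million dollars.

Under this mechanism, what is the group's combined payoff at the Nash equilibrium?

With the mechanism, a contributed unit returns (3.7/5) / 0.60 = 1.2333 per unit of net cost to the contributor — now above 1 — so contributing fully is weakly dominant for every player.
At the Nash equilibrium everyone contributes 51. Group total payoff = 5 × (51 × 0.40 + 3.7 × 51) = 1045.50.

1045.50 million dollars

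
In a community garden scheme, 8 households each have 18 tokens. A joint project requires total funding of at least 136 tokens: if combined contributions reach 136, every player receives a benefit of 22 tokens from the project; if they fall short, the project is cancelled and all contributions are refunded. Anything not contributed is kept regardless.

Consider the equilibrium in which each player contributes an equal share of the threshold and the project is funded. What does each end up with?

Equal share of the threshold: 136/8 = 17.
At this profile no one gains by cutting their contribution: any cut drops the total below 136, the project is cancelled, contributions are refunded, and the deviator ends with 18, which is less than 18 − 17 + 22 = 23. Contributing more than 17 just wastes the excess. So contributing exactly 17 is a best response.
Each player's payoff: 18 − 17 + 22 = 23.

23 tokens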